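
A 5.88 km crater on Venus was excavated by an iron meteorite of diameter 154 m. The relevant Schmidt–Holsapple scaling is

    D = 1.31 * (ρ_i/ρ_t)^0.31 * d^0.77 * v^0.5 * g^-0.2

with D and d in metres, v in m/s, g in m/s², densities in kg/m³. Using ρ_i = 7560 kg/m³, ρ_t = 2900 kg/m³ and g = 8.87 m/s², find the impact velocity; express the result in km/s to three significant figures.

Rearranging for v: v = [D / (1.31 · (7560/2900)^0.31 · 154^0.77 · 8.87^-0.2)]^(1/0.5).
D = 5880 m.
(7560/2900)^0.31 = 1.346
154^0.77 = 48.35
8.87^-0.2 = 0.6463
Denominator = 1.31 × 1.346 × 48.35 × 0.6463 = 55.10
D / 55.10 = 5880 / 55.10 = 106.7
v = 106.7^(1/0.5) = 106.7^2 = 11385 m/s

v ≈ 11.4 km/s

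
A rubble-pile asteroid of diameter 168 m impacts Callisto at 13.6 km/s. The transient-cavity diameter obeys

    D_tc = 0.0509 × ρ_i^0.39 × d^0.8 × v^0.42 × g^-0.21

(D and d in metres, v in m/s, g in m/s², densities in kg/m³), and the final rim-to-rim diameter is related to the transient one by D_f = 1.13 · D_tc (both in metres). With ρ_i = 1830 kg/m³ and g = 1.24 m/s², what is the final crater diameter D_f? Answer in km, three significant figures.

D_f ≈ 3.38 km

v = 13600 m/s.
ρ_i^0.39 = 1830^0.39 = 18.72
d^0.8 = 168^0.8 = 60.29
v^0.42 = 13600^0.42 = 54.46
g^-0.21 = 1.24^-0.21 = 0.9558
D_tc = 0.0509 × 18.72 × 60.29 × 54.46 × 0.9558 = 2990 m
D_f = 1.13 × 2990 = 3379 m
     = 3.379 km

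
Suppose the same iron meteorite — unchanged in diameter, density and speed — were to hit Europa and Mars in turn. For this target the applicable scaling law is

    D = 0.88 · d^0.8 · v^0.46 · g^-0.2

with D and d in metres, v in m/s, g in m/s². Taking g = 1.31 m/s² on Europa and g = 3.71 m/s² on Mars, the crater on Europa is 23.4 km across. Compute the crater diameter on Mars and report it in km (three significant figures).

D ≈ 19.0 km

All impactor-dependent factors cancel in the ratio, leaving D_Mars/D_Europa = (g_Mars/g_Europa)^-0.2.
(3.71/1.31)^-0.2 = 2.832^-0.2 = 0.8120
D_Mars = 0.8120 × 23.4 km = 19.0 km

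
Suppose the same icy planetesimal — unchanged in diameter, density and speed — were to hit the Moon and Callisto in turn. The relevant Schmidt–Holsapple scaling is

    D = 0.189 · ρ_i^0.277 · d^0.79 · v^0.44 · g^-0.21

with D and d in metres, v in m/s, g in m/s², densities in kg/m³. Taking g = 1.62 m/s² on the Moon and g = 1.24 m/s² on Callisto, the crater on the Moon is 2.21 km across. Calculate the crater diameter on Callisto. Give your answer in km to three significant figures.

All impactor-dependent factors cancel in the ratio, leaving D_Callisto/D_Moon = (g_Callisto/g_Moon)^-0.21.
(1.24/1.62)^-0.21 = 0.7654^-0.21 = 1.058
D_Callisto = 1.058 × 2.21 km = 2.34 km

D ≈ 2.34 km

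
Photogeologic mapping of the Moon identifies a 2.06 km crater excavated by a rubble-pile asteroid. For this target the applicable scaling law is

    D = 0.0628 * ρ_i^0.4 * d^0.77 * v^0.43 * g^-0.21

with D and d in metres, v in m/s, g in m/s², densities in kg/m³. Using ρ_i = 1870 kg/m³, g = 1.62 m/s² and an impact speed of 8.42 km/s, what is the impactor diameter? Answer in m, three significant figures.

d ≈ 107 m

Rearranging for d: d = [D / (0.0628 · 1870^0.4 · 8420^0.43 · 1.62^-0.21)]^(1/0.77).
D = 2060 m.
1870^0.4 = 20.36
8420^0.43 = 48.74
1.62^-0.21 = 0.9037
Denominator = 0.0628 × 20.36 × 48.74 × 0.9037 = 56.32
D / 56.32 = 2060 / 56.32 = 36.58
d = 36.58^(1/0.77) = 36.58^1.2987 = 107.2 m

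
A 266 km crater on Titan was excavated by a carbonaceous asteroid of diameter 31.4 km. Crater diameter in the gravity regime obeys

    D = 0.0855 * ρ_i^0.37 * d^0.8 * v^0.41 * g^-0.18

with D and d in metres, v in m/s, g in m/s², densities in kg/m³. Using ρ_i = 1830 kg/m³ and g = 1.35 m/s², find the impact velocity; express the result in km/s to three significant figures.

v ≈ 15.0 km/s

Rearranging for v: v = [D / (0.0855 · 1830^0.37 · 31400^0.8 · 1.35^-0.18)]^(1/0.41).
D = 266000 m.
1830^0.37 = 16.11
31400^0.8 = 3959
1.35^-0.18 = 0.9474
Denominator = 0.0855 × 16.11 × 3959 × 0.9474 = 5166
D / 5166 = 266000 / 5166 = 51.49
v = 51.49^(1/0.41) = 51.49^2.439 = 14959 m/s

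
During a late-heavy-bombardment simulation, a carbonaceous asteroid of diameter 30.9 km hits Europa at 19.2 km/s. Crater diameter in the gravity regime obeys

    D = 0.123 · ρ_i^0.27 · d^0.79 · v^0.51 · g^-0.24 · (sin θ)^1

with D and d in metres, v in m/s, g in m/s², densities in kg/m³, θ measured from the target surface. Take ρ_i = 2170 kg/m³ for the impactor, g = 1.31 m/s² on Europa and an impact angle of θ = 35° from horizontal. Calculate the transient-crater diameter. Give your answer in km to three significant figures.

D ≈ 284 km

In SI units: d = 30900 m, v = 19200 m/s.
ρ_i^0.27 = 2170^0.27 = 7.959
d^0.79 = 30900^0.79 = 3524
v^0.51 = 19200^0.51 = 152.9
g^-0.24 = 1.31^-0.24 = 0.9372
(sin 35°)^1 = 0.5736^1 = 0.5736
D = 0.123 × 7.959 × 3524 × 152.9 × 0.9372 × 0.5736 = 2.836 × 10^5 m
   = 283.6 km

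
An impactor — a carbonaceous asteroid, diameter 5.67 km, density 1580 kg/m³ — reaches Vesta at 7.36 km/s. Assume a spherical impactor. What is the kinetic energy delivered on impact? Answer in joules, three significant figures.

d = 5670 m; v = 7360 m/s.
Mass m = (π/6) ρ d³ = (π/6) × 1580 × (5670)³ = 1.508 × 10^14 kg
E = ½ m v² = 0.5 × 1.508 × 10^14 × (7360)² = 4.084 × 10^21 J

E ≈ 4.08 × 10^21 J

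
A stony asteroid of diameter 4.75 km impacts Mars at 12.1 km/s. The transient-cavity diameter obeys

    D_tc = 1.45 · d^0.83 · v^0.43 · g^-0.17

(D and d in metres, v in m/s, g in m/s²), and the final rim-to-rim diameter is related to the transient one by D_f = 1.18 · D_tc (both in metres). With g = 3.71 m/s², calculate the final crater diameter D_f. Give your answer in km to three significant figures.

In SI: d = 4750 m, v = 12100 m/s.
d^0.83 = 4750^0.83 = 1126
v^0.43 = 12100^0.43 = 56.96
g^-0.17 = 3.71^-0.17 = 0.8002
D_tc = 1.45 × 1126 × 56.96 × 0.8002 = 74420 m
D_f = 1.18 × 74420 = 87816 m
     = 87.82 km

D_f ≈ 87.8 km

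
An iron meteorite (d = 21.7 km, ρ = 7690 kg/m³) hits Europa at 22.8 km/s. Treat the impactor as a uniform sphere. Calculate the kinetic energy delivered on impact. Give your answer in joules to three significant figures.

d = 21700 m; v = 22800 m/s.
Mass m = (π/6) ρ d³ = (π/6) × 7690 × (21700)³ = 4.114 × 10^16 kg
E = ½ m v² = 0.5 × 4.114 × 10^16 × (22800)² = 1.069 × 10^25 J

E ≈ 1.07 × 10^25 J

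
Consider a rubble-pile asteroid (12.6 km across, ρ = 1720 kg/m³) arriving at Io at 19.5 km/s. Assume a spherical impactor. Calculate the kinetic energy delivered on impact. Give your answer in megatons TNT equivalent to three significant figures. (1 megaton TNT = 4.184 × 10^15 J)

d = 12600 m; v = 19500 m/s.
Mass m = (π/6) ρ d³ = (π/6) × 1720 × (12600)³ = 1.802 × 10^15 kg
E = ½ m v² = 0.5 × 1.802 × 10^15 × (19500)² = 3.426 × 10^23 J
   = 3.426 × 10^23 / 4.184×10^15 = 8.188 × 10^7 Mt

E ≈ 8.19 × 10^7 Mt TNT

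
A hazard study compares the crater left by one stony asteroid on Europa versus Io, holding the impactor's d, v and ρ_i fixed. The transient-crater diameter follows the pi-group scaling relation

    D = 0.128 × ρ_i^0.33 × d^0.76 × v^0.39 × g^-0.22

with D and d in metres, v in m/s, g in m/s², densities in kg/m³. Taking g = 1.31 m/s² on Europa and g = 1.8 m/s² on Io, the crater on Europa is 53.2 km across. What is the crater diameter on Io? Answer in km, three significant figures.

D ≈ 49.6 km

All impactor-dependent factors cancel in the ratio, leaving D_Io/D_Europa = (g_Io/g_Europa)^-0.22.
(1.8/1.31)^-0.22 = 1.374^-0.22 = 0.9325
D_Io = 0.9325 × 53.2 km = 49.6 km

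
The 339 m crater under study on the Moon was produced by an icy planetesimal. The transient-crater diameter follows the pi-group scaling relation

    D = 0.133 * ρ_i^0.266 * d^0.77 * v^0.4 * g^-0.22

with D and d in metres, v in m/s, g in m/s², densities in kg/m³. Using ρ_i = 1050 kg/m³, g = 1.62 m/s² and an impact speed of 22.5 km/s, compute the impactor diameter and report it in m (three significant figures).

Rearranging for d: d = [D / (0.133 · 1050^0.266 · 22500^0.4 · 1.62^-0.22)]^(1/0.77).
1050^0.266 = 6.363
22500^0.4 = 55.06
1.62^-0.22 = 0.8993
Denominator = 0.133 × 6.363 × 55.06 × 0.8993 = 41.90
D / 41.90 = 339 / 41.90 = 8.091
d = 8.091^(1/0.77) = 8.091^1.2987 = 15.11 m

d ≈ 15.1 m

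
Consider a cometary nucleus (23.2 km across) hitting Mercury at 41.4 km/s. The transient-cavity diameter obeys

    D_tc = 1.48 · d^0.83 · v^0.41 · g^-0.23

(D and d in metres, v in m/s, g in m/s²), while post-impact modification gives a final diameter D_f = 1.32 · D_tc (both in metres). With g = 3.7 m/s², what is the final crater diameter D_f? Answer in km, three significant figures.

In SI: d = 23200 m, v = 41400 m/s.
d^0.83 = 23200^0.83 = 4201
v^0.41 = 41400^0.41 = 78.16
g^-0.23 = 3.7^-0.23 = 0.7401
D_tc = 1.48 × 4201 × 78.16 × 0.7401 = 3.597 × 10^5 m
D_f = 1.32 × 3.597 × 10^5 = 4.748 × 10^5 m
     = 474.8 km

D_f ≈ 475 km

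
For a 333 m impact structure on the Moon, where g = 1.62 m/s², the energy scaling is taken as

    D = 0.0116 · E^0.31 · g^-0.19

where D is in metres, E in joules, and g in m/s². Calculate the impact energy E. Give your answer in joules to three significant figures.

Rearranging: E = [D / (0.0116 · g^-0.19)]^(1/0.31).
g^-0.19 = 1.62^-0.19 = 0.9124
D / (0.0116 × 0.9124) = 333 / (0.01058) = 3.147 × 10^4
E = (3.147 × 10^4)^3.2258 = 3.231 × 10^14 J

E ≈ 3.23 × 10^14 J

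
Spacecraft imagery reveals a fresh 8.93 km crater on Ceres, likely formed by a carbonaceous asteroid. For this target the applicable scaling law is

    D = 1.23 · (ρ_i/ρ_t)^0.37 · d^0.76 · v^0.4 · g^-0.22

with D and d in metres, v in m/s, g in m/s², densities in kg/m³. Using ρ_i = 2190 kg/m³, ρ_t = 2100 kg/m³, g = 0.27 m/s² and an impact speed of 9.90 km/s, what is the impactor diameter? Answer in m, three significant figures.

d ≈ 636 m

Rearranging for d: d = [D / (1.23 · (2190/2100)^0.37 · 9900^0.4 · 0.27^-0.22)]^(1/0.76).
D = 8930 m.
(2190/2100)^0.37 = 1.016
9900^0.4 = 39.65
0.27^-0.22 = 1.334
Denominator = 1.23 × 1.016 × 39.65 × 1.334 = 66.10
D / 66.10 = 8930 / 66.10 = 135.1
d = 135.1^(1/0.76) = 135.1^1.3158 = 636.1 m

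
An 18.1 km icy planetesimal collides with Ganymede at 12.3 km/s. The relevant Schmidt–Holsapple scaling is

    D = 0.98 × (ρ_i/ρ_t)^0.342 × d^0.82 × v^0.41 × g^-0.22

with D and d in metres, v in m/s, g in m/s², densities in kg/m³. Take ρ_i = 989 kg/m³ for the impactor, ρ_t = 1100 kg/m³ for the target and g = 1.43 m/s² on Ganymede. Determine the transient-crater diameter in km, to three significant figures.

In SI units: d = 18100 m, v = 12300 m/s.
(ρ_i/ρ_t)^0.342 = (989/1100)^0.342 = 0.9643
d^0.82 = 18100^0.82 = 3100
v^0.41 = 12300^0.41 = 47.52
g^-0.22 = 1.43^-0.22 = 0.9243
D = 0.98 × 0.9643 × 3100 × 47.52 × 0.9243 = 1.287 × 10^5 m
   = 128.7 km

D ≈ 129 km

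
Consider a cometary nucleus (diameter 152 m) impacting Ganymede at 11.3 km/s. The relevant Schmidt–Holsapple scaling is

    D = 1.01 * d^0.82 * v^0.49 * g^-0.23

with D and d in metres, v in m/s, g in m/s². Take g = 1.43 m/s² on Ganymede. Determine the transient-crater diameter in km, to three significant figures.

D ≈ 5.54 km

In SI units: v = 11300 m/s.
d^0.82 = 152^0.82 = 61.53
v^0.49 = 11300^0.49 = 96.83
g^-0.23 = 1.43^-0.23 = 0.9210
D = 1.01 × 61.53 × 96.83 × 0.9210 = 5542 m
   = 5.542 km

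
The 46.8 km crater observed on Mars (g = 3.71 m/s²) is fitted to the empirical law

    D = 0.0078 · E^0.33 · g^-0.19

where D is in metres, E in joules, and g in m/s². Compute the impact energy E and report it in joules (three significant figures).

Rearranging: E = [D / (0.0078 · g^-0.19)]^(1/0.33).
D = 46800 m.
g^-0.19 = 3.71^-0.19 = 0.7795
D / (0.0078 × 0.7795) = 46800 / (6.080 × 10^-3) = 7.697 × 10^6
E = (7.697 × 10^6)^3.0303 = 7.373 × 10^20 J

E ≈ 7.37 × 10^20 J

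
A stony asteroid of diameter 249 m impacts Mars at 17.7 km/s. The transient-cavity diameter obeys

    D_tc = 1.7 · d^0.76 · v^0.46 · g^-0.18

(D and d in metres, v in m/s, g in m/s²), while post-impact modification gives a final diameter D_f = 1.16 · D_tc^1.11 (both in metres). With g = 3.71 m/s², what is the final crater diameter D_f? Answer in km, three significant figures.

v = 17700 m/s.
d^0.76 = 249^0.76 = 66.24
v^0.46 = 17700^0.46 = 89.96
g^-0.18 = 3.71^-0.18 = 0.7898
D_tc = 1.7 × 66.24 × 89.96 × 0.7898 = 8001 m
D_f = 1.16 × (8001)^1.11 = 24943 m
     = 24.94 km

D_f ≈ 24.9 km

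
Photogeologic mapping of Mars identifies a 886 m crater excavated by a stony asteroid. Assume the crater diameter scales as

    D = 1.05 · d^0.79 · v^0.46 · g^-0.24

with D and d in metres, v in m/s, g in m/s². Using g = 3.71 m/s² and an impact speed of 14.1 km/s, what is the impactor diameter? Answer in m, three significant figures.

Rearranging for d: d = [D / (1.05 · 14100^0.46 · 3.71^-0.24)]^(1/0.79).
14100^0.46 = 81.03
3.71^-0.24 = 0.7300
Denominator = 1.05 × 81.03 × 0.7300 = 62.11
D / 62.11 = 886 / 62.11 = 14.27
d = 14.27^(1/0.79) = 14.27^1.2658 = 28.92 m

d ≈ 28.9 m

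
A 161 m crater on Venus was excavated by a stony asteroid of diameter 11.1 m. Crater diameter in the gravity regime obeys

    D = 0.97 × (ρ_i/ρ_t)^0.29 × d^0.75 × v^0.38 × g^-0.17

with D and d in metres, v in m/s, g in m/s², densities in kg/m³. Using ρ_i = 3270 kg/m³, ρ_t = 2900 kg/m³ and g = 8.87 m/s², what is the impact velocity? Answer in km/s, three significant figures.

Rearranging for v: v = [D / (0.97 · (3270/2900)^0.29 · 11.1^0.75 · 8.87^-0.17)]^(1/0.38).
(3270/2900)^0.29 = 1.035
11.1^0.75 = 6.081
8.87^-0.17 = 0.6900
Denominator = 0.97 × 1.035 × 6.081 × 0.6900 = 4.212
D / 4.212 = 161 / 4.212 = 38.22
v = 38.22^(1/0.38) = 38.22^2.6316 = 14587 m/s

v ≈ 14.6 km/s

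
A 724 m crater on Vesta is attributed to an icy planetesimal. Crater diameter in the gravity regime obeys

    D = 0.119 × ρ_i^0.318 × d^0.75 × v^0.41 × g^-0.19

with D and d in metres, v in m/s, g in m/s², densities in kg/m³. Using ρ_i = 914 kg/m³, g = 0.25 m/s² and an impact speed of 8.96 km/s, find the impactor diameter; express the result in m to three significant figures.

Rearranging for d: d = [D / (0.119 · 914^0.318 · 8960^0.41 · 0.25^-0.19)]^(1/0.75).
914^0.318 = 8.741
8960^0.41 = 41.73
0.25^-0.19 = 1.301
Denominator = 0.119 × 8.741 × 41.73 × 1.301 = 56.47
D / 56.47 = 724 / 56.47 = 12.82
d = 12.82^(1/0.75) = 12.82^1.3333 = 30.00 m

d ≈ 30.0 m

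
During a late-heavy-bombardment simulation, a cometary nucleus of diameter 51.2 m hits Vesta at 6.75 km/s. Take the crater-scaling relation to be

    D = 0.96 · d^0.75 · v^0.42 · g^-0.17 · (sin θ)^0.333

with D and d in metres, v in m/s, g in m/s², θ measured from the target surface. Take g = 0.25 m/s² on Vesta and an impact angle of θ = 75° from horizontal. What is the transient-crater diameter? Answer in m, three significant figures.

D ≈ 933 m

In SI units: v = 6750 m/s.
d^0.75 = 51.2^0.75 = 19.14
v^0.42 = 6750^0.42 = 40.58
g^-0.17 = 0.25^-0.17 = 1.266
(sin 75°)^0.333 = 0.9659^0.333 = 0.9885
D = 0.96 × 19.14 × 40.58 × 1.266 × 0.9885 = 933.1 m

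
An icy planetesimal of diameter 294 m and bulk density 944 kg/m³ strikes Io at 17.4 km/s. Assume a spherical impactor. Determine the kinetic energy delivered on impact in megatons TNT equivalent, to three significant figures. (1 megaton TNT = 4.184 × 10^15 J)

v = 17400 m/s.
Mass m = (π/6) ρ d³ = (π/6) × 944 × (294)³ = 1.256 × 10^10 kg
E = ½ m v² = 0.5 × 1.256 × 10^10 × (17400)² = 1.901 × 10^18 J
   = 1.901 × 10^18 / 4.184×10^15 = 454.3 Mt

E ≈ 454 Mt TNT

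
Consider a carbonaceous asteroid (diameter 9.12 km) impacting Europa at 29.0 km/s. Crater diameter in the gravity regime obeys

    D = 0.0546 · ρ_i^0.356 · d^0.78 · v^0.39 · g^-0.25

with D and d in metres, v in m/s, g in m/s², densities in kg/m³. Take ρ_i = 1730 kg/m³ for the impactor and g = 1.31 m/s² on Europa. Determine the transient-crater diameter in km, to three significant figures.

D ≈ 48.9 km

In SI units: d = 9120 m, v = 29000 m/s.
ρ_i^0.356 = 1730^0.356 = 14.21
d^0.78 = 9120^0.78 = 1227
v^0.39 = 29000^0.39 = 55.00
g^-0.25 = 1.31^-0.25 = 0.9347
D = 0.0546 × 14.21 × 1227 × 55.00 × 0.9347 = 48940 m
   = 48.94 km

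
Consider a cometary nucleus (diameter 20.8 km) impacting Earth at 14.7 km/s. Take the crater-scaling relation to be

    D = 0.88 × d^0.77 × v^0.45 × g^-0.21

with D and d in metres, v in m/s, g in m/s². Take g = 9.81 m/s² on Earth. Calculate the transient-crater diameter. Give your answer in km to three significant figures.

In SI units: d = 20800 m, v = 14700 m/s.
d^0.77 = 20800^0.77 = 2113
v^0.45 = 14700^0.45 = 75.04
g^-0.21 = 9.81^-0.21 = 0.6191
D = 0.88 × 2113 × 75.04 × 0.6191 = 86384 m
   = 86.38 km

D ≈ 86.4 km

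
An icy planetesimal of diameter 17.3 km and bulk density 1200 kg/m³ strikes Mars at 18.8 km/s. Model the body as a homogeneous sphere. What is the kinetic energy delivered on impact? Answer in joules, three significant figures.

d = 17300 m; v = 18800 m/s.
Mass m = (π/6) ρ d³ = (π/6) × 1200 × (17300)³ = 3.253 × 10^15 kg
E = ½ m v² = 0.5 × 3.253 × 10^15 × (18800)² = 5.749 × 10^23 J

E ≈ 5.75 × 10^23 J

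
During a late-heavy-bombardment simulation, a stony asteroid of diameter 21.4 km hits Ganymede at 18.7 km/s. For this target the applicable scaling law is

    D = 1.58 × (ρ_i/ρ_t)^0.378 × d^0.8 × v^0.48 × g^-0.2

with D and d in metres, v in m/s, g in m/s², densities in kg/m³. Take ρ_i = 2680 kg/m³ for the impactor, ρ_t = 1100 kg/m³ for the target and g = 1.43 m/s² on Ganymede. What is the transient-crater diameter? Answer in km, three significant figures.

D ≈ 674 km

In SI units: d = 21400 m, v = 18700 m/s.
(ρ_i/ρ_t)^0.378 = (2680/1100)^0.378 = 1.400
d^0.8 = 21400^0.8 = 2913
v^0.48 = 18700^0.48 = 112.3
g^-0.2 = 1.43^-0.2 = 0.9310
D = 1.58 × 1.400 × 2913 × 112.3 × 0.9310 = 6.737 × 10^5 m
   = 673.7 km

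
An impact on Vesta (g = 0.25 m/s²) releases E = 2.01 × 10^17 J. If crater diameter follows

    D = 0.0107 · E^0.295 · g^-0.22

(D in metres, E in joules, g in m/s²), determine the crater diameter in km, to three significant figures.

E^0.295 = (2.01 × 10^17)^0.295 = 1.272 × 10^5
g^-0.22 = 0.25^-0.22 = 1.357
D = 0.0107 × 1.272 × 10^5 × 1.357 = 1847 m
   = 1.847 km

D ≈ 1.85 km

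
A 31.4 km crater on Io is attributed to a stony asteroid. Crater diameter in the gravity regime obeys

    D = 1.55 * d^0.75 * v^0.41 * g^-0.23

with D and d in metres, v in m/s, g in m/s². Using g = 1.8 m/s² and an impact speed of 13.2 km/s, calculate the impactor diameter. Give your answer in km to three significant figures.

d ≈ 3.70 km

Rearranging for d: d = [D / (1.55 · 13200^0.41 · 1.8^-0.23)]^(1/0.75).
D = 31400 m.
13200^0.41 = 48.91
1.8^-0.23 = 0.8735
Denominator = 1.55 × 48.91 × 0.8735 = 66.22
D / 66.22 = 31400 / 66.22 = 474.2
d = 474.2^(1/0.75) = 474.2^1.3333 = 3697 m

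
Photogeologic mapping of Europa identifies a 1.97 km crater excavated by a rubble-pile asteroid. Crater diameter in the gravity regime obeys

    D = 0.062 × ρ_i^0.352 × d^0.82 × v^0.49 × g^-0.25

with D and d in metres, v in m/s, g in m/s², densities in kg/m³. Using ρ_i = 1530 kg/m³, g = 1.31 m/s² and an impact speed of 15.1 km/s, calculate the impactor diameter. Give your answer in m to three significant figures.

d ≈ 45.9 m

Rearranging for d: d = [D / (0.062 · 1530^0.352 · 15100^0.49 · 1.31^-0.25)]^(1/0.82).
D = 1970 m.
1530^0.352 = 13.21
15100^0.49 = 111.6
1.31^-0.25 = 0.9347
Denominator = 0.062 × 13.21 × 111.6 × 0.9347 = 85.43
D / 85.43 = 1970 / 85.43 = 23.06
d = 23.06^(1/0.82) = 23.06^1.2195 = 45.92 m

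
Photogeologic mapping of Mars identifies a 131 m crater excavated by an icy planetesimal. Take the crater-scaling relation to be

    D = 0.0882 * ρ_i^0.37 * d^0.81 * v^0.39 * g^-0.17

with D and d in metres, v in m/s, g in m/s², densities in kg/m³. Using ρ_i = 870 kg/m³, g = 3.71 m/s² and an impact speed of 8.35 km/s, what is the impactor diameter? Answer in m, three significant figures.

Rearranging for d: d = [D / (0.0882 · 870^0.37 · 8350^0.39 · 3.71^-0.17)]^(1/0.81).
870^0.37 = 12.24
8350^0.39 = 33.84
3.71^-0.17 = 0.8002
Denominator = 0.0882 × 12.24 × 33.84 × 0.8002 = 29.23
D / 29.23 = 131 / 29.23 = 4.482
d = 4.482^(1/0.81) = 4.482^1.2346 = 6.372 m

d ≈ 6.37 m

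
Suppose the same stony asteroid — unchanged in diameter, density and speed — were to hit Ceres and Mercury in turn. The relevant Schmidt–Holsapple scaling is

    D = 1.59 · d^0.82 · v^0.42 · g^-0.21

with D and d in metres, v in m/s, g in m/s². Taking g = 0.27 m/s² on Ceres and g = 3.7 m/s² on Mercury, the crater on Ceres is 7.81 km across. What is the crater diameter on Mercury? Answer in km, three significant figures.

All impactor-dependent factors cancel in the ratio, leaving D_Mercury/D_Ceres = (g_Mercury/g_Ceres)^-0.21.
(3.7/0.27)^-0.21 = 13.70^-0.21 = 0.5771
D_Mercury = 0.5771 × 7.81 km = 4.51 km

D ≈ 4.51 km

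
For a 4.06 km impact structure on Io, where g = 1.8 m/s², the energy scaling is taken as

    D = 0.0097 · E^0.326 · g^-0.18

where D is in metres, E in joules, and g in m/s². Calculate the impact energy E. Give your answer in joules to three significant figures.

E ≈ 2.43 × 10^17 J

Rearranging: E = [D / (0.0097 · g^-0.18)]^(1/0.326).
D = 4060 m.
g^-0.18 = 1.8^-0.18 = 0.8996
D / (0.0097 × 0.8996) = 4060 / (8.726 × 10^-3) = 4.653 × 10^5
E = (4.653 × 10^5)^3.0675 = 2.431 × 10^17 J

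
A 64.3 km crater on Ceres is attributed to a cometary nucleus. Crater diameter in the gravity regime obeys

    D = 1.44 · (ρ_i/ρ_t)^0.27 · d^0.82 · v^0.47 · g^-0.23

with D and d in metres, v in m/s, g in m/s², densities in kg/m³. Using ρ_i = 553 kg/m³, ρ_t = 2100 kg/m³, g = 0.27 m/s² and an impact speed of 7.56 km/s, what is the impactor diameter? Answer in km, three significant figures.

Rearranging for d: d = [D / (1.44 · (553/2100)^0.27 · 7560^0.47 · 0.27^-0.23)]^(1/0.82).
D = 64300 m.
(553/2100)^0.27 = 0.6975
7560^0.47 = 66.51
0.27^-0.23 = 1.351
Denominator = 1.44 × 0.6975 × 66.51 × 1.351 = 90.25
D / 90.25 = 64300 / 90.25 = 712.5
d = 712.5^(1/0.82) = 712.5^1.2195 = 3013 m

d ≈ 3.01 km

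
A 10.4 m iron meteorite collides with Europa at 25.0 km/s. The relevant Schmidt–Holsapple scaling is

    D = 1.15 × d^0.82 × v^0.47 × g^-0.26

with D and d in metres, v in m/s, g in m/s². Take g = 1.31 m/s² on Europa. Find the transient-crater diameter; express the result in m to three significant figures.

In SI units: v = 25000 m/s.
d^0.82 = 10.4^0.82 = 6.823
v^0.47 = 25000^0.47 = 116.7
g^-0.26 = 1.31^-0.26 = 0.9322
D = 1.15 × 6.823 × 116.7 × 0.9322 = 853.6 m

D ≈ 854 m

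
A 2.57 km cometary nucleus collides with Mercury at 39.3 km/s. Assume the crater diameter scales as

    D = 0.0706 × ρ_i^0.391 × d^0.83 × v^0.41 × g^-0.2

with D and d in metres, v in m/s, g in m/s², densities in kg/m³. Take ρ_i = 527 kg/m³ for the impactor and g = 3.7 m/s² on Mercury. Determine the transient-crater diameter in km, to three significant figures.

In SI units: d = 2570 m, v = 39300 m/s.
ρ_i^0.391 = 527^0.391 = 11.59
d^0.83 = 2570^0.83 = 676.5
v^0.41 = 39300^0.41 = 76.51
g^-0.2 = 3.7^-0.2 = 0.7698
D = 0.0706 × 11.59 × 676.5 × 76.51 × 0.7698 = 32603 m
   = 32.60 km

D ≈ 32.6 km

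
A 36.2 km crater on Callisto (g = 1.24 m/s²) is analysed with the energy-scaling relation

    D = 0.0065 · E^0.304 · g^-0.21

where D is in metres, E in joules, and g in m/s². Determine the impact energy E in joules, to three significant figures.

Rearranging: E = [D / (0.0065 · g^-0.21)]^(1/0.304).
D = 36200 m.
g^-0.21 = 1.24^-0.21 = 0.9558
D / (0.0065 × 0.9558) = 36200 / (6.213 × 10^-3) = 5.826 × 10^6
E = (5.826 × 10^6)^3.2895 = 1.798 × 10^22 J

E ≈ 1.80 × 10^22 J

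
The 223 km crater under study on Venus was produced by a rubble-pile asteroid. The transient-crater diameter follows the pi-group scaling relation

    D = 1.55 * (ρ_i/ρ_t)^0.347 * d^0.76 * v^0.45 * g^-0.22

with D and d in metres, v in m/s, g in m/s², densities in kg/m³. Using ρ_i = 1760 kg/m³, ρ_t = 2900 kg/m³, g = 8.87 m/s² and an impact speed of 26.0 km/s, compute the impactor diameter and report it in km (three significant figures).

d ≈ 35.2 km

Rearranging for d: d = [D / (1.55 · (1760/2900)^0.347 · 26000^0.45 · 8.87^-0.22)]^(1/0.76).
D = 223000 m.
(1760/2900)^0.347 = 0.8409
26000^0.45 = 96.99
8.87^-0.22 = 0.6187
Denominator = 1.55 × 0.8409 × 96.99 × 0.6187 = 78.21
D / 78.21 = 223000 / 78.21 = 2851
d = 2851^(1/0.76) = 2851^1.3158 = 35163 m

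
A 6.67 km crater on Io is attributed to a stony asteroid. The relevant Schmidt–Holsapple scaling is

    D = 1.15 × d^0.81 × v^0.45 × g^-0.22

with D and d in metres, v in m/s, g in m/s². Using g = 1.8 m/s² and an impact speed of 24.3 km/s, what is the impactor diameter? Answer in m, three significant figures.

d ≈ 190 m

Rearranging for d: d = [D / (1.15 · 24300^0.45 · 1.8^-0.22)]^(1/0.81).
D = 6670 m.
24300^0.45 = 94.09
1.8^-0.22 = 0.8787
Denominator = 1.15 × 94.09 × 0.8787 = 95.08
D / 95.08 = 6670 / 95.08 = 70.15
d = 70.15^(1/0.81) = 70.15^1.2346 = 190.2 m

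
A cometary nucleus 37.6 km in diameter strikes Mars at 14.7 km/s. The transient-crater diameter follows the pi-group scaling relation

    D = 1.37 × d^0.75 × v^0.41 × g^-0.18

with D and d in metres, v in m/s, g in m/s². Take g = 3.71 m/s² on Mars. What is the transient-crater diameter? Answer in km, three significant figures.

D ≈ 149 km

In SI units: d = 37600 m, v = 14700 m/s.
d^0.75 = 37600^0.75 = 2700
v^0.41 = 14700^0.41 = 51.12
g^-0.18 = 3.71^-0.18 = 0.7898
D = 1.37 × 2700 × 51.12 × 0.7898 = 1.493 × 10^5 m
   = 149.3 km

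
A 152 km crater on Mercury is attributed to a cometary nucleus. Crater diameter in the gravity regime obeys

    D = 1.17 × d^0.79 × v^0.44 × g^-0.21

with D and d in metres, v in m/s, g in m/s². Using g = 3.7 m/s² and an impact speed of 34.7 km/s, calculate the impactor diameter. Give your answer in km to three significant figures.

d ≈ 12.5 km

Rearranging for d: d = [D / (1.17 · 34700^0.44 · 3.7^-0.21)]^(1/0.79).
D = 152000 m.
34700^0.44 = 99.48
3.7^-0.21 = 0.7598
Denominator = 1.17 × 99.48 × 0.7598 = 88.43
D / 88.43 = 152000 / 88.43 = 1719
d = 1719^(1/0.79) = 1719^1.2658 = 12451 m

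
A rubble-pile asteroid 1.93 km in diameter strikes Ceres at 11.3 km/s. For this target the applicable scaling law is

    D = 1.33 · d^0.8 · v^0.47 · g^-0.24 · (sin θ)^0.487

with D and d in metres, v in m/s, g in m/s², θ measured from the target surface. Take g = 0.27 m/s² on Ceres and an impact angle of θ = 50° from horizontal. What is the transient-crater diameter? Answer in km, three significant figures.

In SI units: d = 1930 m, v = 11300 m/s.
d^0.8 = 1930^0.8 = 425.1
v^0.47 = 11300^0.47 = 80.34
g^-0.24 = 0.27^-0.24 = 1.369
(sin 50°)^0.487 = 0.7660^0.487 = 0.8783
D = 1.33 × 425.1 × 80.34 × 1.369 × 0.8783 = 54616 m
   = 54.62 km

D ≈ 54.6 km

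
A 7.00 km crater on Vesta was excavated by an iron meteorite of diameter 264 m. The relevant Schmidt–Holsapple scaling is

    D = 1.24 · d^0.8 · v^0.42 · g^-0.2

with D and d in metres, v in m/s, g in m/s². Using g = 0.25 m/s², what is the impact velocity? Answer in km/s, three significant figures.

Rearranging for v: v = [D / (1.24 · 264^0.8 · 0.25^-0.2)]^(1/0.42).
D = 7000 m.
264^0.8 = 86.55
0.25^-0.2 = 1.320
Denominator = 1.24 × 86.55 × 1.320 = 141.7
D / 141.7 = 7000 / 141.7 = 49.40
v = 49.40^(1/0.42) = 49.40^2.381 = 10784 m/s

v ≈ 10.8 km/s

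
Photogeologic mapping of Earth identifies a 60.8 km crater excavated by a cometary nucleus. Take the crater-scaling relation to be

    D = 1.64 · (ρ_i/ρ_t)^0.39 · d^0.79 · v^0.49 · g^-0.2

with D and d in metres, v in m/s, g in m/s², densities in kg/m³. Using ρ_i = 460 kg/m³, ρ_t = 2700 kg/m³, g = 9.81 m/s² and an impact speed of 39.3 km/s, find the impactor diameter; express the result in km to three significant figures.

d ≈ 3.67 km

Rearranging for d: d = [D / (1.64 · (460/2700)^0.39 · 39300^0.49 · 9.81^-0.2)]^(1/0.79).
D = 60800 m.
(460/2700)^0.39 = 0.5015
39300^0.49 = 178.3
9.81^-0.2 = 0.6334
Denominator = 1.64 × 0.5015 × 178.3 × 0.6334 = 92.88
D / 92.88 = 60800 / 92.88 = 654.6
d = 654.6^(1/0.79) = 654.6^1.2658 = 3668 m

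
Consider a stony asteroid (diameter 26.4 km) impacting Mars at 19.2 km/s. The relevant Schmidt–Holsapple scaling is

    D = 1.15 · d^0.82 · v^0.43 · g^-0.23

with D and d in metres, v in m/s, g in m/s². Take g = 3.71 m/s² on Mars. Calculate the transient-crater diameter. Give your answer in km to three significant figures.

D ≈ 250 km

In SI units: d = 26400 m, v = 19200 m/s.
d^0.82 = 26400^0.82 = 4224
v^0.43 = 19200^0.43 = 69.47
g^-0.23 = 3.71^-0.23 = 0.7397
D = 1.15 × 4224 × 69.47 × 0.7397 = 2.496 × 10^5 m
   = 249.6 km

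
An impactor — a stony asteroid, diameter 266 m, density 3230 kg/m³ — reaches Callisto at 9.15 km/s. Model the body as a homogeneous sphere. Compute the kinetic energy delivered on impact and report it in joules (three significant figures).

v = 9150 m/s.
Mass m = (π/6) ρ d³ = (π/6) × 3230 × (266)³ = 3.183 × 10^10 kg
E = ½ m v² = 0.5 × 3.183 × 10^10 × (9150)² = 1.332 × 10^18 J

E ≈ 1.33 × 10^18 J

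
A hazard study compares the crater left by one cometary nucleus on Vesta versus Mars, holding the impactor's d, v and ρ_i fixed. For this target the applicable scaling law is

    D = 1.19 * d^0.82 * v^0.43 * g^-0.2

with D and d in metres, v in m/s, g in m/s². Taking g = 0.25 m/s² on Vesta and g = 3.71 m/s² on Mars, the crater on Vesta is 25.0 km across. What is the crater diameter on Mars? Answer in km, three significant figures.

D ≈ 14.6 km

All impactor-dependent factors cancel in the ratio, leaving D_Mars/D_Vesta = (g_Mars/g_Vesta)^-0.2.
(3.71/0.25)^-0.2 = 14.84^-0.2 = 0.5831
D_Mars = 0.5831 × 25.0 km = 14.6 km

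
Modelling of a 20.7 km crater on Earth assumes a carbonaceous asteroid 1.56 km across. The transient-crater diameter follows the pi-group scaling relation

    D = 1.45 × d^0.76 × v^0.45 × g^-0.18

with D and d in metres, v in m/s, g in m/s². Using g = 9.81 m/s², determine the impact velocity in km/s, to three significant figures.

Rearranging for v: v = [D / (1.45 · 1560^0.76 · 9.81^-0.18)]^(1/0.45).
D = 20700 m.
1560^0.76 = 267.2
9.81^-0.18 = 0.6630
Denominator = 1.45 × 267.2 × 0.6630 = 256.9
D / 256.9 = 20700 / 256.9 = 80.58
v = 80.58^(1/0.45) = 80.58^2.2222 = 17219 m/s

v ≈ 17.2 km/s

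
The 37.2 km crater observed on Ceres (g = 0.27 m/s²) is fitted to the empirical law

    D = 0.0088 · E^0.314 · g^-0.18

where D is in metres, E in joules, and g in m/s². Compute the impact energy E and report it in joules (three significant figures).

E ≈ 5.97 × 10^20 J

Rearranging: E = [D / (0.0088 · g^-0.18)]^(1/0.314).
D = 37200 m.
g^-0.18 = 0.27^-0.18 = 1.266
D / (0.0088 × 1.266) = 37200 / (0.01114) = 3.339 × 10^6
E = (3.339 × 10^6)^3.1847 = 5.967 × 10^20 J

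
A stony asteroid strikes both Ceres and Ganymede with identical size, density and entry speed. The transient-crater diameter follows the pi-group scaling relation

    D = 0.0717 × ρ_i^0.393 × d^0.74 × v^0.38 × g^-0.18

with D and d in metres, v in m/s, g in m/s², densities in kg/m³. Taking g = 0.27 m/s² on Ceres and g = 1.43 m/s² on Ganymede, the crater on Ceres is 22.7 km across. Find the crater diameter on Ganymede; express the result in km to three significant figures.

D ≈ 16.8 km

All impactor-dependent factors cancel in the ratio, leaving D_Ganymede/D_Ceres = (g_Ganymede/g_Ceres)^-0.18.
(1.43/0.27)^-0.18 = 5.296^-0.18 = 0.7408
D_Ganymede = 0.7408 × 22.7 km = 16.8 km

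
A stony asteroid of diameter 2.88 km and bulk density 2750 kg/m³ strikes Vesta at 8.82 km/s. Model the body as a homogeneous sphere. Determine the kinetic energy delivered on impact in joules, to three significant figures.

d = 2880 m; v = 8820 m/s.
Mass m = (π/6) ρ d³ = (π/6) × 2750 × (2880)³ = 3.440 × 10^13 kg
E = ½ m v² = 0.5 × 3.440 × 10^13 × (8820)² = 1.338 × 10^21 J

E ≈ 1.34 × 10^21 J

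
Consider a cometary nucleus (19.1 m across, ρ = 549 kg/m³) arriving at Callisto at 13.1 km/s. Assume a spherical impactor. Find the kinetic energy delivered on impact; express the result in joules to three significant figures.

E ≈ 1.72 × 10^14 J

v = 13100 m/s.
Mass m = (π/6) ρ d³ = (π/6) × 549 × (19.1)³ = 2.003 × 10^6 kg
E = ½ m v² = 0.5 × 2.003 × 10^6 × (13100)² = 1.719 × 10^14 J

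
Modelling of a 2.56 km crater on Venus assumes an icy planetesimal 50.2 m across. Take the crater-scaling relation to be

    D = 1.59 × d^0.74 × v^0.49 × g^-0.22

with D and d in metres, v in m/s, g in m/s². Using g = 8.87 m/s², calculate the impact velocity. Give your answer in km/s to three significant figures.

Rearranging for v: v = [D / (1.59 · 50.2^0.74 · 8.87^-0.22)]^(1/0.49).
D = 2560 m.
50.2^0.74 = 18.14
8.87^-0.22 = 0.6187
Denominator = 1.59 × 18.14 × 0.6187 = 17.84
D / 17.84 = 2560 / 17.84 = 143.5
v = 143.5^(1/0.49) = 143.5^2.0408 = 25218 m/s

v ≈ 25.2 km/s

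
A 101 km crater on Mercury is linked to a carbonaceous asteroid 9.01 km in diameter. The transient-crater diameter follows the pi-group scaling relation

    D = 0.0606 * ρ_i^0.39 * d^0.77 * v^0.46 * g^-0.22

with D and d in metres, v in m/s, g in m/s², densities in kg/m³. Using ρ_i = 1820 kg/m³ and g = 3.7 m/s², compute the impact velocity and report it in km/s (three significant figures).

Rearranging for v: v = [D / (0.0606 · 1820^0.39 · 9010^0.77 · 3.7^-0.22)]^(1/0.46).
D = 101000 m.
1820^0.39 = 18.68
9010^0.77 = 1110
3.7^-0.22 = 0.7499
Denominator = 0.0606 × 18.68 × 1110 × 0.7499 = 942.3
D / 942.3 = 101000 / 942.3 = 107.2
v = 107.2^(1/0.46) = 107.2^2.1739 = 25908 m/s

v ≈ 25.9 km/s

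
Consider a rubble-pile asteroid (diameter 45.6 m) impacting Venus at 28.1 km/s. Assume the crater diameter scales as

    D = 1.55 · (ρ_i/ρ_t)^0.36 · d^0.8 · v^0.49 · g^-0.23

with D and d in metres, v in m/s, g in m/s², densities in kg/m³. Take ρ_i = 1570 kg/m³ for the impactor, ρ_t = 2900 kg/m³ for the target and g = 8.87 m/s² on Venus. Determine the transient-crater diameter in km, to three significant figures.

In SI units: v = 28100 m/s.
(ρ_i/ρ_t)^0.36 = (1570/2900)^0.36 = 0.8018
d^0.8 = 45.6^0.8 = 21.24
v^0.49 = 28100^0.49 = 151.3
g^-0.23 = 8.87^-0.23 = 0.6053
D = 1.55 × 0.8018 × 21.24 × 151.3 × 0.6053 = 2417 m
   = 2.417 km

D ≈ 2.42 km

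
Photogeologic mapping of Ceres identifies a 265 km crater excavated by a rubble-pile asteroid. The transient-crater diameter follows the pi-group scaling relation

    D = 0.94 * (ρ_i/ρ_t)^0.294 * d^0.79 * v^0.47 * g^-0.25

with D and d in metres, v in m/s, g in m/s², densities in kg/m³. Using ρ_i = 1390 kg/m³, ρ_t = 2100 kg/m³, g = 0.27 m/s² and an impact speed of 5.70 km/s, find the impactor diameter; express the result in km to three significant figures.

d ≈ 35.6 km

Rearranging for d: d = [D / (0.94 · (1390/2100)^0.294 · 5700^0.47 · 0.27^-0.25)]^(1/0.79).
D = 265000 m.
(1390/2100)^0.294 = 0.8858
5700^0.47 = 58.25
0.27^-0.25 = 1.387
Denominator = 0.94 × 0.8858 × 58.25 × 1.387 = 67.27
D / 67.27 = 265000 / 67.27 = 3939
d = 3939^(1/0.79) = 3939^1.2658 = 35566 m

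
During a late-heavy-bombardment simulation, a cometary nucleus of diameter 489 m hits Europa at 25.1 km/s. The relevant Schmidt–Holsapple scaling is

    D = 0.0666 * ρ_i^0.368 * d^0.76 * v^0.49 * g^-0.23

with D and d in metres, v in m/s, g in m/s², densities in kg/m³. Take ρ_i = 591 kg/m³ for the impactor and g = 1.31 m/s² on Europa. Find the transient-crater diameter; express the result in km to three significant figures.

In SI units: v = 25100 m/s.
ρ_i^0.368 = 591^0.368 = 10.47
d^0.76 = 489^0.76 = 110.6
v^0.49 = 25100^0.49 = 143.2
g^-0.23 = 1.31^-0.23 = 0.9398
D = 0.0666 × 10.47 × 110.6 × 143.2 × 0.9398 = 10379 m
   = 10.38 km

D ≈ 10.4 km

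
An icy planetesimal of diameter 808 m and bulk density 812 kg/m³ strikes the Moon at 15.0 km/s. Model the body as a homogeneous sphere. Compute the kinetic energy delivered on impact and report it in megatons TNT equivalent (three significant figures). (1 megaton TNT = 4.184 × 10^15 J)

v = 15000 m/s.
Mass m = (π/6) ρ d³ = (π/6) × 812 × (808)³ = 2.243 × 10^11 kg
E = ½ m v² = 0.5 × 2.243 × 10^11 × (15000)² = 2.523 × 10^19 J
   = 2.523 × 10^19 / 4.184×10^15 = 6030 Mt

E ≈ 6030 Mt TNT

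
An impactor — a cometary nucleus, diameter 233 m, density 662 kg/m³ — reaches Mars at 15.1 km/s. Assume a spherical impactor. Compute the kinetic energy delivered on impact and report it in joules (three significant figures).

E ≈ 5.00 × 10^17 J

v = 15100 m/s.
Mass m = (π/6) ρ d³ = (π/6) × 662 × (233)³ = 4.385 × 10^9 kg
E = ½ m v² = 0.5 × 4.385 × 10^9 × (15100)² = 4.999 × 10^17 J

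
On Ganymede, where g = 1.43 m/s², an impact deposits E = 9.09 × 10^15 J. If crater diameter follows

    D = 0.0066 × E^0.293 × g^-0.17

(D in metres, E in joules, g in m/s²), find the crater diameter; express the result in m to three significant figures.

D ≈ 294 m

E^0.293 = (9.09 × 10^15)^0.293 = 4.741 × 10^4
g^-0.17 = 1.43^-0.17 = 0.9410
D = 0.0066 × 4.741 × 10^4 × 0.9410 = 294.4 m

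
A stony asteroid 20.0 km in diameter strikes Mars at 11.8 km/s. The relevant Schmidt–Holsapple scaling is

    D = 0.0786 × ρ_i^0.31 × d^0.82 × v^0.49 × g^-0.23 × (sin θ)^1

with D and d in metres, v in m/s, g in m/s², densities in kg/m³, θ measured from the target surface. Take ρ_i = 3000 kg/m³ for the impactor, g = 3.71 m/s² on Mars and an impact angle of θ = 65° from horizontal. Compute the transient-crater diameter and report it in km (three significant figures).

In SI units: d = 20000 m, v = 11800 m/s.
ρ_i^0.31 = 3000^0.31 = 11.96
d^0.82 = 20000^0.82 = 3364
v^0.49 = 11800^0.49 = 98.91
g^-0.23 = 3.71^-0.23 = 0.7397
(sin 65°)^1 = 0.9063^1 = 0.9063
D = 0.0786 × 11.96 × 3364 × 98.91 × 0.7397 × 0.9063 = 2.097 × 10^5 m
   = 209.7 km

D ≈ 210 km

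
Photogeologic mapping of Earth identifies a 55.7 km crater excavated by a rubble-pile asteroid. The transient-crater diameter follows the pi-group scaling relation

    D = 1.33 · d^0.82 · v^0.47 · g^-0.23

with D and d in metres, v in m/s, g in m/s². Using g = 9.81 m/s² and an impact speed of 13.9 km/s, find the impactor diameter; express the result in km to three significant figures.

Rearranging for d: d = [D / (1.33 · 13900^0.47 · 9.81^-0.23)]^(1/0.82).
D = 55700 m.
13900^0.47 = 88.56
9.81^-0.23 = 0.5914
Denominator = 1.33 × 88.56 × 0.5914 = 69.66
D / 69.66 = 55700 / 69.66 = 799.6
d = 799.6^(1/0.82) = 799.6^1.2195 = 3468 m

d ≈ 3.47 km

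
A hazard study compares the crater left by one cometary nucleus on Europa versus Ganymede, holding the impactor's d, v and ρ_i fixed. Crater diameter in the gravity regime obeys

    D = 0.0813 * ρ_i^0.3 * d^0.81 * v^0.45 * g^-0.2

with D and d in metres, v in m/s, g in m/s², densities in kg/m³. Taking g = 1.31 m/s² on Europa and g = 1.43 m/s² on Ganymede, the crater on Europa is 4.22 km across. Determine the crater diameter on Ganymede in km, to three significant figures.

All impactor-dependent factors cancel in the ratio, leaving D_Ganymede/D_Europa = (g_Ganymede/g_Europa)^-0.2.
(1.43/1.31)^-0.2 = 1.092^-0.2 = 0.9826
D_Ganymede = 0.9826 × 4.22 km = 4.15 km

D ≈ 4.15 km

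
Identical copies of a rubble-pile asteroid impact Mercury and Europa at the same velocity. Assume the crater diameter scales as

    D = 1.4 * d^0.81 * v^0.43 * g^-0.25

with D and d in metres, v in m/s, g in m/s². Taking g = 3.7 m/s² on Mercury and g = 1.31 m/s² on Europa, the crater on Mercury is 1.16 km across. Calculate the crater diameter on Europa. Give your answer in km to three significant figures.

D ≈ 1.50 km

All impactor-dependent factors cancel in the ratio, leaving D_Europa/D_Mercury = (g_Europa/g_Mercury)^-0.25.
(1.31/3.7)^-0.25 = 0.3541^-0.25 = 1.296
D_Europa = 1.296 × 1.16 km = 1.50 km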